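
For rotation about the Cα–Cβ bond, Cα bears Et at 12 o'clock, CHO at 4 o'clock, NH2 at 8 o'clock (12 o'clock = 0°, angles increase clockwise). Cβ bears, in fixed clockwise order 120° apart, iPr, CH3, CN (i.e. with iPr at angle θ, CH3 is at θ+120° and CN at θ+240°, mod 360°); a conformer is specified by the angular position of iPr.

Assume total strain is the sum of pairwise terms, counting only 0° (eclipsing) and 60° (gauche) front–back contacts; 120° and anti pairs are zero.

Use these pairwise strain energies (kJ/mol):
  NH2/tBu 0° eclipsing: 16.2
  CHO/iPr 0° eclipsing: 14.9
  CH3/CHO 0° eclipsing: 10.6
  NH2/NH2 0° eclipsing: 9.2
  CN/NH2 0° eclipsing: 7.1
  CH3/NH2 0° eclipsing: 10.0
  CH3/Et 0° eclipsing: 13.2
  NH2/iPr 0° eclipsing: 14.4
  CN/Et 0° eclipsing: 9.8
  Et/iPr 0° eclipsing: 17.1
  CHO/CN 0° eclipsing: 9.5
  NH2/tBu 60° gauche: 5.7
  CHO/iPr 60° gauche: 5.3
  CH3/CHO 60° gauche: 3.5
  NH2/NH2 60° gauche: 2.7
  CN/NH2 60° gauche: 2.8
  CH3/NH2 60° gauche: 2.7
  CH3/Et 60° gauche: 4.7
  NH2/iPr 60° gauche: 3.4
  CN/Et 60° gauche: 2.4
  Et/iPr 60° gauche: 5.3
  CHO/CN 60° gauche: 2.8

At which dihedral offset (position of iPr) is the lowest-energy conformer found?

180°

iPr at 0° (eclipsed): Et–iPr eclipsed, CHO–CH3 eclipsed, NH2–CN eclipsed; 17.1 + 10.6 + 7.1 = 34.8 kJ/mol.
iPr at 60° (staggered): Et–iPr gauche, Et–CN gauche, CHO–iPr gauche, CHO–CH3 gauche, NH2–CH3 gauche, NH2–CN gauche; 5.3 + 2.4 + 5.3 + 3.5 + 2.7 + 2.8 = 22.0 kJ/mol.
iPr at 120° (eclipsed): Et–CN eclipsed, CHO–iPr eclipsed, NH2–CH3 eclipsed; 9.8 + 14.9 + 10.0 = 34.7 kJ/mol.
iPr at 180° (staggered): Et–CH3 gauche, Et–CN gauche, CHO–iPr gauche, CHO–CN gauche, NH2–iPr gauche, NH2–CH3 gauche; 4.7 + 2.4 + 5.3 + 2.8 + 3.4 + 2.7 = 21.3 kJ/mol.
iPr at 240° (eclipsed): Et–CH3 eclipsed, CHO–CN eclipsed, NH2–iPr eclipsed; 13.2 + 9.5 + 14.4 = 37.1 kJ/mol.
iPr at 300° (staggered): Et–iPr gauche, Et–CH3 gauche, CHO–CH3 gauche, CHO–CN gauche, NH2–iPr gauche, NH2–CN gauche; 5.3 + 4.7 + 3.5 + 2.8 + 3.4 + 2.8 = 22.5 kJ/mol.
The minimum (21.3 kJ/mol) occurs with iPr at 180°.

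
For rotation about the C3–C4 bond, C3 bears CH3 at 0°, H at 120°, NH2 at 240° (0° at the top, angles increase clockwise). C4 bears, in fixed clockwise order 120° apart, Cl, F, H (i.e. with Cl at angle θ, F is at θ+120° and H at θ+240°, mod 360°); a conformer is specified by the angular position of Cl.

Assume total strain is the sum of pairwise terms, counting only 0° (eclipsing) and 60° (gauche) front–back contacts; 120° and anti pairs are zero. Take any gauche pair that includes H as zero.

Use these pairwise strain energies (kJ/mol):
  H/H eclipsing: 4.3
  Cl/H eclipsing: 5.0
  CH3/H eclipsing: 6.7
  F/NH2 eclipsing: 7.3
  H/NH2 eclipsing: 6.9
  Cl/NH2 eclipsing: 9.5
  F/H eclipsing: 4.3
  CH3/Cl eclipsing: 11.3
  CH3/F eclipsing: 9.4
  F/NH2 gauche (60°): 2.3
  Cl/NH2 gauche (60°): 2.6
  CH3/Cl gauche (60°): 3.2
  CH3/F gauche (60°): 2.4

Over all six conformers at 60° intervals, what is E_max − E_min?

17.7 kJ/mol

Cl at 0° (eclipsed): CH3–Cl eclipsed, H–F eclipsed, NH2–H eclipsed; 11.3 + 4.3 + 6.9 = 22.5 kJ/mol.
Cl at 60° (staggered): CH3–Cl gauche, NH2–F gauche; 3.2 + 2.3 = 5.5 kJ/mol.
Cl at 120° (eclipsed): CH3–H eclipsed, H–Cl eclipsed, NH2–F eclipsed; 6.7 + 5.0 + 7.3 = 19.0 kJ/mol.
Cl at 180° (staggered): CH3–F gauche, NH2–Cl gauche, NH2–F gauche; 2.4 + 2.6 + 2.3 = 7.3 kJ/mol.
Cl at 240° (eclipsed): CH3–F eclipsed, H–H eclipsed, NH2–Cl eclipsed; 9.4 + 4.3 + 9.5 = 23.2 kJ/mol.
Cl at 300° (staggered): CH3–Cl gauche, CH3–F gauche, NH2–Cl gauche; 3.2 + 2.4 + 2.6 = 8.2 kJ/mol.
Max at 240° (23.2 kJ/mol), min at 60° (5.5 kJ/mol); barrier = 17.7 kJ/mol.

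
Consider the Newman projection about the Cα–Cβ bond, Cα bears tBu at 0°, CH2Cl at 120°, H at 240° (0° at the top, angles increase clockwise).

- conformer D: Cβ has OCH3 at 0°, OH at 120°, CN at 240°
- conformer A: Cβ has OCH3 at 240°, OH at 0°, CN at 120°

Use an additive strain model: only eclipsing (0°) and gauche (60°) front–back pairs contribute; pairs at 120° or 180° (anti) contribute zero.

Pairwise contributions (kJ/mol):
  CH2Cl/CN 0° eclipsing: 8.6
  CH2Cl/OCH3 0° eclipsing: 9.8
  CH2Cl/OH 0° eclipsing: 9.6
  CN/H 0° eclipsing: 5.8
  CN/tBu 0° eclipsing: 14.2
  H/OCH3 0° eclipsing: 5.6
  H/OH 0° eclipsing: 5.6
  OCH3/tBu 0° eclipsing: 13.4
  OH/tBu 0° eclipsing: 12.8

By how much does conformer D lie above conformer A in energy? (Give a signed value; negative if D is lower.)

+1.8 kJ/mol

D (eclipsed): tBu–OCH3 eclipsed, CH2Cl–OH eclipsed, H–CN eclipsed; 13.4 + 9.6 + 5.8 = 28.8 kJ/mol.
A (eclipsed): tBu–OH eclipsed, CH2Cl–CN eclipsed, H–OCH3 eclipsed; 12.8 + 8.6 + 5.6 = 27.0 kJ/mol.
E(D) − E(A) = 28.8 − 27.0 = +1.8 kJ/mol.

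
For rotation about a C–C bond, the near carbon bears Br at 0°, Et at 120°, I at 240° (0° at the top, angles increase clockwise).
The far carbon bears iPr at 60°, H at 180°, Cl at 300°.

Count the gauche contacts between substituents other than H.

Non-H gauche pairs: Br(0°)/iPr(60°); Br(0°)/Cl(300°); Et(120°)/iPr(60°); I(240°)/Cl(300°) — 4 interactions.

4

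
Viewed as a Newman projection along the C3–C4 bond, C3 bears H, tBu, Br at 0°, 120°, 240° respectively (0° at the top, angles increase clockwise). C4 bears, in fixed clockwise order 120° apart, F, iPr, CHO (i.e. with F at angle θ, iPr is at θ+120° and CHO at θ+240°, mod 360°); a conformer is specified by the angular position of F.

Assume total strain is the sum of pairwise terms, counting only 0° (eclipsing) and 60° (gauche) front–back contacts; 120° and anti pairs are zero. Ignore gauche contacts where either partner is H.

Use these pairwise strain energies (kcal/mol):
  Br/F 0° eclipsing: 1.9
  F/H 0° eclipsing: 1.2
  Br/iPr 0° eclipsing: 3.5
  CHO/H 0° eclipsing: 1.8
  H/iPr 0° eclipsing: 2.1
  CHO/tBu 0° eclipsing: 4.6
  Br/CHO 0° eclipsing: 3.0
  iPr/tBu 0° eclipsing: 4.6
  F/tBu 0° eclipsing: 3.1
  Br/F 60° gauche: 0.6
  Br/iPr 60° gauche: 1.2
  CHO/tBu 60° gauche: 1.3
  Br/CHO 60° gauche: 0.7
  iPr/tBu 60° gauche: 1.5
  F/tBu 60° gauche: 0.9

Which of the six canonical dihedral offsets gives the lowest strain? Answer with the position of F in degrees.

F at 0° (eclipsed): H(0°)/F(0°) eclipsed 1.2; tBu(120°)/iPr(120°) eclipsed 4.6; Br(240°)/CHO(240°) eclipsed 3.0 → 8.8 kcal/mol.
F at 60° (staggered): tBu(120°)/F(60°) gauche 0.9; tBu(120°)/iPr(180°) gauche 1.5; Br(240°)/iPr(180°) gauche 1.2; Br(240°)/CHO(300°) gauche 0.7 → 4.3 kcal/mol.
F at 120° (eclipsed): H(0°)/CHO(0°) eclipsed 1.8; tBu(120°)/F(120°) eclipsed 3.1; Br(240°)/iPr(240°) eclipsed 3.5 → 8.4 kcal/mol.
F at 180° (staggered): tBu(120°)/F(180°) gauche 0.9; tBu(120°)/CHO(60°) gauche 1.3; Br(240°)/F(180°) gauche 0.6; Br(240°)/iPr(300°) gauche 1.2 → 4.0 kcal/mol.
F at 240° (eclipsed): H(0°)/iPr(0°) eclipsed 2.1; tBu(120°)/CHO(120°) eclipsed 4.6; Br(240°)/F(240°) eclipsed 1.9 → 8.6 kcal/mol.
F at 300° (staggered): tBu(120°)/iPr(60°) gauche 1.5; tBu(120°)/CHO(180°) gauche 1.3; Br(240°)/F(300°) gauche 0.6; Br(240°)/CHO(180°) gauche 0.7 → 4.1 kcal/mol.
The minimum (4.0 kcal/mol) occurs with F at 180°.

180°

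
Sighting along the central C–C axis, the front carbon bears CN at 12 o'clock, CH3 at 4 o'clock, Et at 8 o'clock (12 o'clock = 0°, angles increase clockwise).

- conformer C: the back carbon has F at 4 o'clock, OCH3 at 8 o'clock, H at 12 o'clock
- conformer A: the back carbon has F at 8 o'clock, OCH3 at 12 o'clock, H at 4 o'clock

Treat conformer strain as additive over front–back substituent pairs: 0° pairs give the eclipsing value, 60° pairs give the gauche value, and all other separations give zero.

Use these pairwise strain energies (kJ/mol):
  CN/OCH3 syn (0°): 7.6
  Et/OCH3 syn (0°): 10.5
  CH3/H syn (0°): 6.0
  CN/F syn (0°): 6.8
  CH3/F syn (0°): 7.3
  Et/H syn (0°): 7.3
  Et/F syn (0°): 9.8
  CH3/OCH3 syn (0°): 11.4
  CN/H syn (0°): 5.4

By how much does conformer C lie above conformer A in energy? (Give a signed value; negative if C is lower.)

-0.2 kJ/mol

C is eclipsed. CN at 0° is eclipsed with H at 0° (5.4); CH3 at 120° is eclipsed with F at 120° (7.3); Et at 240° is eclipsed with OCH3 at 240° (10.5). Total 23.2 kJ/mol.
A is eclipsed. CN at 0° is eclipsed with OCH3 at 0° (7.6); CH3 at 120° is eclipsed with H at 120° (6.0); Et at 240° is eclipsed with F at 240° (9.8). Total 23.4 kJ/mol.
E(C) − E(A) = 23.2 − 23.4 = -0.2 kJ/mol.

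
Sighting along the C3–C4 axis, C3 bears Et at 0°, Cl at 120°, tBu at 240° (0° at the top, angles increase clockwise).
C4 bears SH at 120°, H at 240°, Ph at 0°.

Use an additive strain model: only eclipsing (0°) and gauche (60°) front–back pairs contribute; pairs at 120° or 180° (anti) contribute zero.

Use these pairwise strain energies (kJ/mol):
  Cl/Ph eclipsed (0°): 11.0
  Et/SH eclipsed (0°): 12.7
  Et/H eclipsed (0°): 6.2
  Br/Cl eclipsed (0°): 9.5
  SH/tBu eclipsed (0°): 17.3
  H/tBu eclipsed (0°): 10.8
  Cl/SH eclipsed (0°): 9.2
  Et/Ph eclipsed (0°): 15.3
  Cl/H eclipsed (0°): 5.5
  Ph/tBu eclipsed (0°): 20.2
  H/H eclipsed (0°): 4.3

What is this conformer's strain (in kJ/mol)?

This conformer is eclipsed. Et at 0° is eclipsed with Ph at 0° (15.3); Cl at 120° is eclipsed with SH at 120° (9.2); tBu at 240° is eclipsed with H at 240° (10.8). Total 35.3 kJ/mol.

35.3 kJ/mol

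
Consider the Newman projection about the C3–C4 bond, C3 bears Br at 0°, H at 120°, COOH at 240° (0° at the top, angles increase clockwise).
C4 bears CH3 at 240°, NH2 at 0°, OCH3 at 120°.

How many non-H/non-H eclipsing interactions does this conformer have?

Non-H eclipsing pairs: Br(0°)/NH2(0°); COOH(240°)/CH3(240°) — 2 interactions.

2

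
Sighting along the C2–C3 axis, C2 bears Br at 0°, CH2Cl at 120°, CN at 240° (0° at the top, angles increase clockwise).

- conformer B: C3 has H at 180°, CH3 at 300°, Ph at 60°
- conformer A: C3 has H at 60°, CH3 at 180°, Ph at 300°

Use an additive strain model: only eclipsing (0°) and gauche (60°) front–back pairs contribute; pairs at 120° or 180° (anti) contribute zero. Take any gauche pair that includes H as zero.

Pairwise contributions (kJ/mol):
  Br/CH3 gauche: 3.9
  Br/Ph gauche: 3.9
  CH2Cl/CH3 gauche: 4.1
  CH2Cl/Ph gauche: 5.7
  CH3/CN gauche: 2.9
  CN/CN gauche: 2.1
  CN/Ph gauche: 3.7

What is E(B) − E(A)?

B is staggered. Br at 0° is gauche with CH3 at 300° (3.9); Br at 0° is gauche with Ph at 60° (3.9); CH2Cl at 120° is gauche with Ph at 60° (5.7); CN at 240° is gauche with CH3 at 300° (2.9). Total 16.4 kJ/mol.
A is staggered. Br at 0° is gauche with Ph at 300° (3.9); CH2Cl at 120° is gauche with CH3 at 180° (4.1); CN at 240° is gauche with CH3 at 180° (2.9); CN at 240° is gauche with Ph at 300° (3.7). Total 14.6 kJ/mol.
E(B) − E(A) = 16.4 − 14.6 = +1.8 kJ/mol.

+1.8 kJ/mol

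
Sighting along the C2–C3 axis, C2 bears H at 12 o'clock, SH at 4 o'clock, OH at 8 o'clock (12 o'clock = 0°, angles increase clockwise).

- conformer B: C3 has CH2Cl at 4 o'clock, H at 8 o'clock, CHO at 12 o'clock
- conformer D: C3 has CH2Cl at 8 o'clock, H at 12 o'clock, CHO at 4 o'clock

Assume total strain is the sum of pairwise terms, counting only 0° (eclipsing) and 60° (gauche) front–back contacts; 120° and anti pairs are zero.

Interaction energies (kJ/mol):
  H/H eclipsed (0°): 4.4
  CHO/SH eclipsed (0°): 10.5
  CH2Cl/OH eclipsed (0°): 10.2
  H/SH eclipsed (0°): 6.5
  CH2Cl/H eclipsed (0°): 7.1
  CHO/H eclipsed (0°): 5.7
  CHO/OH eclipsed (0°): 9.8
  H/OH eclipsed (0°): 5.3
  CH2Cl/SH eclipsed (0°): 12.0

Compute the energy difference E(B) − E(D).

-2.1 kJ/mol

B (eclipsed): H–CHO eclipsed, SH–CH2Cl eclipsed, OH–H eclipsed; 5.7 + 12.0 + 5.3 = 23.0 kJ/mol.
D (eclipsed): H–H eclipsed, SH–CHO eclipsed, OH–CH2Cl eclipsed; 4.4 + 10.5 + 10.2 = 25.1 kJ/mol.
E(B) − E(D) = 23.0 − 25.1 = -2.1 kJ/mol.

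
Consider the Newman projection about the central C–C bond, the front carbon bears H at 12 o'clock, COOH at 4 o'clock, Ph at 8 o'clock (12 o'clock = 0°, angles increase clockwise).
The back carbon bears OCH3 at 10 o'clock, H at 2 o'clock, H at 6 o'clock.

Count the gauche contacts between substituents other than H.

1

Non-H gauche pairs: Ph(240°)/OCH3(300°) — 1 interaction.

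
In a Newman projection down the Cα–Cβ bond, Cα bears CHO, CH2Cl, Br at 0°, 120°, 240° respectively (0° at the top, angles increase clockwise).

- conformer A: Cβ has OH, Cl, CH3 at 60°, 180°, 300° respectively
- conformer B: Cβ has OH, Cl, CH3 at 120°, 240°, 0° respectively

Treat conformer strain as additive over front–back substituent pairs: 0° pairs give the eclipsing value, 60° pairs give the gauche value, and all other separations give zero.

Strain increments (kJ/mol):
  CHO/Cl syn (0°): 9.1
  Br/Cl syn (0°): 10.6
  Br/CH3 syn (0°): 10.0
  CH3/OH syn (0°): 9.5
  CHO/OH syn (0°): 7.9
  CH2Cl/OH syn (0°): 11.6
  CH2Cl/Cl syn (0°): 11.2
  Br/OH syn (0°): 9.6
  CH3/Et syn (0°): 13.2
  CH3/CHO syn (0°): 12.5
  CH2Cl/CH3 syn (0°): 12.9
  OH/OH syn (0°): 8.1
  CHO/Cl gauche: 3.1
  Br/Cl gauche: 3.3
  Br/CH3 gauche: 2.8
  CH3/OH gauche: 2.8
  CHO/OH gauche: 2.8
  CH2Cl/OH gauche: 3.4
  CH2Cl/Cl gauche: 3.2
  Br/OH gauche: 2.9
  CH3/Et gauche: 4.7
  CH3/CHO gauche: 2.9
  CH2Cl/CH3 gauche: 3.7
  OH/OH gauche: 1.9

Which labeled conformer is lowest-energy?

A (staggered): CHO–OH gauche, CHO–CH3 gauche, CH2Cl–OH gauche, CH2Cl–Cl gauche, Br–Cl gauche, Br–CH3 gauche; 2.8 + 2.9 + 3.4 + 3.2 + 3.3 + 2.8 = 18.4 kJ/mol.
B (eclipsed): CHO–CH3 eclipsed, CH2Cl–OH eclipsed, Br–Cl eclipsed; 12.5 + 11.6 + 10.6 = 34.7 kJ/mol.
A has the lowest total (18.4 kJ/mol).

A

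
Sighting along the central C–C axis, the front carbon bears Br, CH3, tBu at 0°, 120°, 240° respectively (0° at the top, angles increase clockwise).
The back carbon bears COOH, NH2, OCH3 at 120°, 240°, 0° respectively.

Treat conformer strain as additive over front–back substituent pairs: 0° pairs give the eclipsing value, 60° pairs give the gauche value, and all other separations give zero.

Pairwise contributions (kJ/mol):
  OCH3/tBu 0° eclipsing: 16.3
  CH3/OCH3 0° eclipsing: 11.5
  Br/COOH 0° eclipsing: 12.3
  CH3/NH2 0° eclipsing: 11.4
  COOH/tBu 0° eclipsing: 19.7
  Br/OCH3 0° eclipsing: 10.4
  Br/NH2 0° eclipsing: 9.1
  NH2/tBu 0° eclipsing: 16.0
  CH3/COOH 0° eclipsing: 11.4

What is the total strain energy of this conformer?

This conformer (eclipsed): Br–OCH3 eclipsed, CH3–COOH eclipsed, tBu–NH2 eclipsed; 10.4 + 11.4 + 16.0 = 37.8 kJ/mol.

37.8 kJ/mol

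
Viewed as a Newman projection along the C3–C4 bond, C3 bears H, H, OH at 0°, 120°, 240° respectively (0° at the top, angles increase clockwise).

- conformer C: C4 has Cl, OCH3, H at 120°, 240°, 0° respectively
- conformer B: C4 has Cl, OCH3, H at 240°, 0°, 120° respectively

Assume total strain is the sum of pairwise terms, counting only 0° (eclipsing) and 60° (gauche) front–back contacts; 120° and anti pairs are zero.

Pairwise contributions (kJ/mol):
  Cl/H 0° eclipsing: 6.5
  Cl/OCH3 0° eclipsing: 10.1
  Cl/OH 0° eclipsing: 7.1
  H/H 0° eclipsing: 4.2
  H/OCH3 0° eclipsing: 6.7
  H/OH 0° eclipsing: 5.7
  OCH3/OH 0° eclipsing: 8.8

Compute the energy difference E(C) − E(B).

C is eclipsed. H at 0° is eclipsed with H at 0° (4.2); H at 120° is eclipsed with Cl at 120° (6.5); OH at 240° is eclipsed with OCH3 at 240° (8.8). Total 19.5 kJ/mol.
B is eclipsed. H at 0° is eclipsed with OCH3 at 0° (6.7); H at 120° is eclipsed with H at 120° (4.2); OH at 240° is eclipsed with Cl at 240° (7.1). Total 18.0 kJ/mol.
E(C) − E(B) = 19.5 − 18.0 = +1.5 kJ/mol.

+1.5 kJ/mol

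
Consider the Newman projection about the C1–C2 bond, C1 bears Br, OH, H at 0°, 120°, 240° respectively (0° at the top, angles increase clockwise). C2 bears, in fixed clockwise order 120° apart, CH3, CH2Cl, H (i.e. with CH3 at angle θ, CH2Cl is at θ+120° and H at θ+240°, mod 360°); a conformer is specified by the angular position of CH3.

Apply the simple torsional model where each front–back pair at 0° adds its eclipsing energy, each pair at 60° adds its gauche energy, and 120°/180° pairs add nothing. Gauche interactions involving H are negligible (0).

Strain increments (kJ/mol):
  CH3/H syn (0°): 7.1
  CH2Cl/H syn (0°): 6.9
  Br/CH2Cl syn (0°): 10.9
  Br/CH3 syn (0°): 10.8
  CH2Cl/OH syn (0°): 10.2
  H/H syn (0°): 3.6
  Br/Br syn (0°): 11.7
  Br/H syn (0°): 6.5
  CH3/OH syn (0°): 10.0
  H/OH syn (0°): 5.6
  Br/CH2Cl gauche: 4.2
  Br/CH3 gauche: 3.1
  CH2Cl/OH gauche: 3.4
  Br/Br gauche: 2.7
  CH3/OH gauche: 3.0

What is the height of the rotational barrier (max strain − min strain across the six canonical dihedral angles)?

17.4 kJ/mol

CH3 at 0° (eclipsed): Br(0°)/CH3(0°) eclipsed 10.8; OH(120°)/CH2Cl(120°) eclipsed 10.2; H(240°)/H(240°) eclipsed 3.6 → 24.6 kJ/mol.
CH3 at 60° (staggered): Br(0°)/CH3(60°) gauche 3.1; OH(120°)/CH3(60°) gauche 3.0; OH(120°)/CH2Cl(180°) gauche 3.4 → 9.5 kJ/mol.
CH3 at 120° (eclipsed): Br(0°)/H(0°) eclipsed 6.5; OH(120°)/CH3(120°) eclipsed 10.0; H(240°)/CH2Cl(240°) eclipsed 6.9 → 23.4 kJ/mol.
CH3 at 180° (staggered): Br(0°)/CH2Cl(300°) gauche 4.2; OH(120°)/CH3(180°) gauche 3.0 → 7.2 kJ/mol.
CH3 at 240° (eclipsed): Br(0°)/CH2Cl(0°) eclipsed 10.9; OH(120°)/H(120°) eclipsed 5.6; H(240°)/CH3(240°) eclipsed 7.1 → 23.6 kJ/mol.
CH3 at 300° (staggered): Br(0°)/CH3(300°) gauche 3.1; Br(0°)/CH2Cl(60°) gauche 4.2; OH(120°)/CH2Cl(60°) gauche 3.4 → 10.7 kJ/mol.
Max at 0° (24.6 kJ/mol), min at 180° (7.2 kJ/mol); barrier = 17.4 kJ/mol.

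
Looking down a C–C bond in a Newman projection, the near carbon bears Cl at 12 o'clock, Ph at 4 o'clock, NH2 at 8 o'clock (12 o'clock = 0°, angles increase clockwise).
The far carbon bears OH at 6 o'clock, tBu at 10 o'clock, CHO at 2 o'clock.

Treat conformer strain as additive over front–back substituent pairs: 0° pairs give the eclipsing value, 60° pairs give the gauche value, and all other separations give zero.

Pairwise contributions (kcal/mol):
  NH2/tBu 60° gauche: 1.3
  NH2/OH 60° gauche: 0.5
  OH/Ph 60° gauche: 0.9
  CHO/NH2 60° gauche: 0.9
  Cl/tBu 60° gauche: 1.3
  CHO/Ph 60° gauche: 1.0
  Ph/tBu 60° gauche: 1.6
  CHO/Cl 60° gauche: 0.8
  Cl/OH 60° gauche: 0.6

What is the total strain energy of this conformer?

5.8 kcal/mol

This conformer is staggered. Cl at 0° is gauche with tBu at 300° (1.3); Cl at 0° is gauche with CHO at 60° (0.8); Ph at 120° is gauche with OH at 180° (0.9); Ph at 120° is gauche with CHO at 60° (1.0); NH2 at 240° is gauche with OH at 180° (0.5); NH2 at 240° is gauche with tBu at 300° (1.3). Total 5.8 kcal/mol.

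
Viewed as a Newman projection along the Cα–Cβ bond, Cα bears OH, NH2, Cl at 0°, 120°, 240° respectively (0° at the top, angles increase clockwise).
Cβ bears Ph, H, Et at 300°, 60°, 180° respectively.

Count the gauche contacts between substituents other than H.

4

Non-H gauche pairs: OH(0°)/Ph(300°); NH2(120°)/Et(180°); Cl(240°)/Ph(300°); Cl(240°)/Et(180°) — 4 interactions.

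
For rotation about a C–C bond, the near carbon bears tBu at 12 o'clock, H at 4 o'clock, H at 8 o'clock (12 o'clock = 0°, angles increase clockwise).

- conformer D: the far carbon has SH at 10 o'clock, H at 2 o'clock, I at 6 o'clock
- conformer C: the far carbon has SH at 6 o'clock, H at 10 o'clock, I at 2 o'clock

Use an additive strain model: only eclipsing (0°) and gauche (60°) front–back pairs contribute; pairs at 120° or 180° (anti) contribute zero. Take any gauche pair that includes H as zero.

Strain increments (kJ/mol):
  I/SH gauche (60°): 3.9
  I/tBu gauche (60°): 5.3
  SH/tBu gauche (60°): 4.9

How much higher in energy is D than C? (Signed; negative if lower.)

D (staggered): tBu(0°)/SH(300°) gauche 4.9 → 4.9 kJ/mol.
C (staggered): tBu(0°)/I(60°) gauche 5.3 → 5.3 kJ/mol.
E(D) − E(C) = 4.9 − 5.3 = -0.4 kJ/mol.

-0.4 kJ/mol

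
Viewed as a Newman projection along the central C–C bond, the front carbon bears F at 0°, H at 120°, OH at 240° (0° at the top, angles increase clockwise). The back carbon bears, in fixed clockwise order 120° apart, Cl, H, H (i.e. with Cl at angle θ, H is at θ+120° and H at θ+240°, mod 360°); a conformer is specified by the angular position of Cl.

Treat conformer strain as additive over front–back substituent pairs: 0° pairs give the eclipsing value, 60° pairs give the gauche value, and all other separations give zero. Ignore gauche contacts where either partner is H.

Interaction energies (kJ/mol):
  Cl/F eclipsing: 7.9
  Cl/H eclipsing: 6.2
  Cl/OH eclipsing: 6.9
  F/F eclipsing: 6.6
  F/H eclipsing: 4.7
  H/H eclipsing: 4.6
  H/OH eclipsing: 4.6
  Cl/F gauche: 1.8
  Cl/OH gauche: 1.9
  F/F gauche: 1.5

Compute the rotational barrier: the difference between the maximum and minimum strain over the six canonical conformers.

Cl at 0° (eclipsed): F–Cl eclipsed, H–H eclipsed, OH–H eclipsed; 7.9 + 4.6 + 4.6 = 17.1 kJ/mol.
Cl at 60° (staggered): F–Cl gauche; 1.8 = 1.8 kJ/mol.
Cl at 120° (eclipsed): F–H eclipsed, H–Cl eclipsed, OH–H eclipsed; 4.7 + 6.2 + 4.6 = 15.5 kJ/mol.
Cl at 180° (staggered): OH–Cl gauche; 1.9 = 1.9 kJ/mol.
Cl at 240° (eclipsed): F–H eclipsed, H–H eclipsed, OH–Cl eclipsed; 4.7 + 4.6 + 6.9 = 16.2 kJ/mol.
Cl at 300° (staggered): F–Cl gauche, OH–Cl gauche; 1.8 + 1.9 = 3.7 kJ/mol.
Max at 0° (17.1 kJ/mol), min at 60° (1.8 kJ/mol); barrier = 15.3 kJ/mol.

15.3 kJ/mol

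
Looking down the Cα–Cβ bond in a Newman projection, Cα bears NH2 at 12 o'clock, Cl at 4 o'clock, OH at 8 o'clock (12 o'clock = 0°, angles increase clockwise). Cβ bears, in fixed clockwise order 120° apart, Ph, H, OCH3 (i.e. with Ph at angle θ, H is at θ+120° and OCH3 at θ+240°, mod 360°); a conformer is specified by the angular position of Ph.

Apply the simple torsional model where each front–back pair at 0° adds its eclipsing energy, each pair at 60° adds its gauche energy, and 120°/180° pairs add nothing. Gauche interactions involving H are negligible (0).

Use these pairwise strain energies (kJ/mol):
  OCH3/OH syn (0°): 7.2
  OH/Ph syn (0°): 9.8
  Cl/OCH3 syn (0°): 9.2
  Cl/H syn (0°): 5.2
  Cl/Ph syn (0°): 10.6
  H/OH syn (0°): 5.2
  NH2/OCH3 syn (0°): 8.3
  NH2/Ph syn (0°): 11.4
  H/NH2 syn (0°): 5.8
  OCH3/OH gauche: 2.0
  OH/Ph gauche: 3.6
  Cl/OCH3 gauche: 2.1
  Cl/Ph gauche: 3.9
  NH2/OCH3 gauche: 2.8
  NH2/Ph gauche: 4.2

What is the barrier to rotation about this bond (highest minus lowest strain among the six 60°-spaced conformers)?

12.9 kJ/mol

Ph at 0° is eclipsed. NH2 at 0° is eclipsed with Ph at 0° (11.4); Cl at 120° is eclipsed with H at 120° (5.2); OH at 240° is eclipsed with OCH3 at 240° (7.2). Total 23.8 kJ/mol.
Ph at 60° is staggered. NH2 at 0° is gauche with Ph at 60° (4.2); NH2 at 0° is gauche with OCH3 at 300° (2.8); Cl at 120° is gauche with Ph at 60° (3.9); OH at 240° is gauche with OCH3 at 300° (2.0). Total 12.9 kJ/mol.
Ph at 120° is eclipsed. NH2 at 0° is eclipsed with OCH3 at 0° (8.3); Cl at 120° is eclipsed with Ph at 120° (10.6); OH at 240° is eclipsed with H at 240° (5.2). Total 24.1 kJ/mol.
Ph at 180° is staggered. NH2 at 0° is gauche with OCH3 at 60° (2.8); Cl at 120° is gauche with Ph at 180° (3.9); Cl at 120° is gauche with OCH3 at 60° (2.1); OH at 240° is gauche with Ph at 180° (3.6). Total 12.4 kJ/mol.
Ph at 240° is eclipsed. NH2 at 0° is eclipsed with H at 0° (5.8); Cl at 120° is eclipsed with OCH3 at 120° (9.2); OH at 240° is eclipsed with Ph at 240° (9.8). Total 24.8 kJ/mol.
Ph at 300° is staggered. NH2 at 0° is gauche with Ph at 300° (4.2); Cl at 120° is gauche with OCH3 at 180° (2.1); OH at 240° is gauche with Ph at 300° (3.6); OH at 240° is gauche with OCH3 at 180° (2.0). Total 11.9 kJ/mol.
Max at 240° (24.8 kJ/mol), min at 300° (11.9 kJ/mol); barrier = 12.9 kJ/mol.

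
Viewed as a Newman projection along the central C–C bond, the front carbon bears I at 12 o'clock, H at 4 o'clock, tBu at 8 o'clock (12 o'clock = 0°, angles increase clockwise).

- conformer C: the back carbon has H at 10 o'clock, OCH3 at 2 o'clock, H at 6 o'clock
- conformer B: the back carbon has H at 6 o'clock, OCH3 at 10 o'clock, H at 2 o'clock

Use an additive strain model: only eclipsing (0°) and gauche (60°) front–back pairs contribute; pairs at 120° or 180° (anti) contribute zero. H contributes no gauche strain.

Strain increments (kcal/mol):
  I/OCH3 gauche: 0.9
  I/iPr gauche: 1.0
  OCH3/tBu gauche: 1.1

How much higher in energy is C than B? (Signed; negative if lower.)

C (staggered): I(0°)/OCH3(60°) gauche 0.9 → 0.9 kcal/mol.
B (staggered): I(0°)/OCH3(300°) gauche 0.9; tBu(240°)/OCH3(300°) gauche 1.1 → 2.0 kcal/mol.
E(C) − E(B) = 0.9 − 2.0 = -1.1 kcal/mol.

-1.1 kcal/mol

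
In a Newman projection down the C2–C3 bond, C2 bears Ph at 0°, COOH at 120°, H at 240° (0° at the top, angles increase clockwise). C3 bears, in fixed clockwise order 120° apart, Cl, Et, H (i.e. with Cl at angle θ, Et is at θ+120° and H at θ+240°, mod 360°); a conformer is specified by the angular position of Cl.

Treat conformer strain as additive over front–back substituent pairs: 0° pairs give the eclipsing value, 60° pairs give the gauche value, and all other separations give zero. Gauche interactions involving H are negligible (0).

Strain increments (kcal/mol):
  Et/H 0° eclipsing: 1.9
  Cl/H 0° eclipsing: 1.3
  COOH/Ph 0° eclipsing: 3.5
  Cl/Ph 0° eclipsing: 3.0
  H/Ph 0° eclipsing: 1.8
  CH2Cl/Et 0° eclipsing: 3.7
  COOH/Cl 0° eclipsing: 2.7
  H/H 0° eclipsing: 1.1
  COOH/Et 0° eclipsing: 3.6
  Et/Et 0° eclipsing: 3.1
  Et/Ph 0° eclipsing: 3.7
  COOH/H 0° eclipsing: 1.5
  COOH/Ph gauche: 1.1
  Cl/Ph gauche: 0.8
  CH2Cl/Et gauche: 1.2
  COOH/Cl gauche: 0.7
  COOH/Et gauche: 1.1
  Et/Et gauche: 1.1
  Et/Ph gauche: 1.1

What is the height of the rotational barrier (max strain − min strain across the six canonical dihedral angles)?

5.9 kcal/mol

Cl at 0° (eclipsed): Ph–Cl eclipsed, COOH–Et eclipsed, H–H eclipsed; 3.0 + 3.6 + 1.1 = 7.7 kcal/mol.
Cl at 60° (staggered): Ph–Cl gauche, COOH–Cl gauche, COOH–Et gauche; 0.8 + 0.7 + 1.1 = 2.6 kcal/mol.
Cl at 120° (eclipsed): Ph–H eclipsed, COOH–Cl eclipsed, H–Et eclipsed; 1.8 + 2.7 + 1.9 = 6.4 kcal/mol.
Cl at 180° (staggered): Ph–Et gauche, COOH–Cl gauche; 1.1 + 0.7 = 1.8 kcal/mol.
Cl at 240° (eclipsed): Ph–Et eclipsed, COOH–H eclipsed, H–Cl eclipsed; 3.7 + 1.5 + 1.3 = 6.5 kcal/mol.
Cl at 300° (staggered): Ph–Cl gauche, Ph–Et gauche, COOH–Et gauche; 0.8 + 1.1 + 1.1 = 3.0 kcal/mol.
Max at 0° (7.7 kcal/mol), min at 180° (1.8 kcal/mol); barrier = 5.9 kcal/mol.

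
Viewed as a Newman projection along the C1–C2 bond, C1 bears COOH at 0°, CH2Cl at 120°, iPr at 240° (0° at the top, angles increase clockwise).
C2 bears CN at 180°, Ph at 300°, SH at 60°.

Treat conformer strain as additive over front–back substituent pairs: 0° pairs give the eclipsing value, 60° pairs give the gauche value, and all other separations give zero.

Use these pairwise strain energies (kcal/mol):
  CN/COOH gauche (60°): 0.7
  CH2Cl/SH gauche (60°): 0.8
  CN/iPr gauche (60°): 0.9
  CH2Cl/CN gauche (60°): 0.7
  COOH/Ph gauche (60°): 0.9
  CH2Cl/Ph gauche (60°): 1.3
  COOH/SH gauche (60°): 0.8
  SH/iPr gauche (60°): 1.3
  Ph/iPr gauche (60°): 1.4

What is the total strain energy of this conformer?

This conformer is staggered. COOH at 0° is gauche with Ph at 300° (0.9); COOH at 0° is gauche with SH at 60° (0.8); CH2Cl at 120° is gauche with CN at 180° (0.7); CH2Cl at 120° is gauche with SH at 60° (0.8); iPr at 240° is gauche with CN at 180° (0.9); iPr at 240° is gauche with Ph at 300° (1.4). Total 5.5 kcal/mol.

5.5 kcal/mol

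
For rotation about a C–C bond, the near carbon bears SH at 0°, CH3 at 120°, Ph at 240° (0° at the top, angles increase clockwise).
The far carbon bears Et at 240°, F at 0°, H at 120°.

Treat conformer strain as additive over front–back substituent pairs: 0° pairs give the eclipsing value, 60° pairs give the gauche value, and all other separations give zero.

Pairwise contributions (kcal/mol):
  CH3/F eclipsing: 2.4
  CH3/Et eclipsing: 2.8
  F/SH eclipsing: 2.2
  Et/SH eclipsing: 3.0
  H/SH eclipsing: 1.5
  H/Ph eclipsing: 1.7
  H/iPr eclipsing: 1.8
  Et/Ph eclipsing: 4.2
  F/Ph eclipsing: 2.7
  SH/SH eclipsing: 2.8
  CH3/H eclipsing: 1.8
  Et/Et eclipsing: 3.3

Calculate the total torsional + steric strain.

This conformer (eclipsed): SH(0°)/F(0°) eclipsed 2.2; CH3(120°)/H(120°) eclipsed 1.8; Ph(240°)/Et(240°) eclipsed 4.2 → 8.2 kcal/mol.

8.2 kcal/mol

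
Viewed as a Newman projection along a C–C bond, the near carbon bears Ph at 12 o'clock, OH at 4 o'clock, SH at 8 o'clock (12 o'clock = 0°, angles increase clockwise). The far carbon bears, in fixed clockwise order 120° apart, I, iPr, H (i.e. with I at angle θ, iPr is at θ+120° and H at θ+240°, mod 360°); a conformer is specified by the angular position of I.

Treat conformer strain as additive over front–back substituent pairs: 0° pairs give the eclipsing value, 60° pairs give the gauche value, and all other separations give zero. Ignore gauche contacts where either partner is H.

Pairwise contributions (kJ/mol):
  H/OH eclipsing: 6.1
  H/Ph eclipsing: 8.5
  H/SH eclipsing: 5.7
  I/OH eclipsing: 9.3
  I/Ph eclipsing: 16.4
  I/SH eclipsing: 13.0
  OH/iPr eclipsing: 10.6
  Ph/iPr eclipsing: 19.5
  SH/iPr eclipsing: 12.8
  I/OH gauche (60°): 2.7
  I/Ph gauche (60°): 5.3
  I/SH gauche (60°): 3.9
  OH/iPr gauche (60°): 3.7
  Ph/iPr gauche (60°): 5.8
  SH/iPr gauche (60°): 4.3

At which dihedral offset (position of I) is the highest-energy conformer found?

I at 0° (eclipsed): Ph–I eclipsed, OH–iPr eclipsed, SH–H eclipsed; 16.4 + 10.6 + 5.7 = 32.7 kJ/mol.
I at 60° (staggered): Ph–I gauche, OH–I gauche, OH–iPr gauche, SH–iPr gauche; 5.3 + 2.7 + 3.7 + 4.3 = 16.0 kJ/mol.
I at 120° (eclipsed): Ph–H eclipsed, OH–I eclipsed, SH–iPr eclipsed; 8.5 + 9.3 + 12.8 = 30.6 kJ/mol.
I at 180° (staggered): Ph–iPr gauche, OH–I gauche, SH–I gauche, SH–iPr gauche; 5.8 + 2.7 + 3.9 + 4.3 = 16.7 kJ/mol.
I at 240° (eclipsed): Ph–iPr eclipsed, OH–H eclipsed, SH–I eclipsed; 19.5 + 6.1 + 13.0 = 38.6 kJ/mol.
I at 300° (staggered): Ph–I gauche, Ph–iPr gauche, OH–iPr gauche, SH–I gauche; 5.3 + 5.8 + 3.7 + 3.9 = 18.7 kJ/mol.
The maximum (38.6 kJ/mol) occurs with I at 240°.

240°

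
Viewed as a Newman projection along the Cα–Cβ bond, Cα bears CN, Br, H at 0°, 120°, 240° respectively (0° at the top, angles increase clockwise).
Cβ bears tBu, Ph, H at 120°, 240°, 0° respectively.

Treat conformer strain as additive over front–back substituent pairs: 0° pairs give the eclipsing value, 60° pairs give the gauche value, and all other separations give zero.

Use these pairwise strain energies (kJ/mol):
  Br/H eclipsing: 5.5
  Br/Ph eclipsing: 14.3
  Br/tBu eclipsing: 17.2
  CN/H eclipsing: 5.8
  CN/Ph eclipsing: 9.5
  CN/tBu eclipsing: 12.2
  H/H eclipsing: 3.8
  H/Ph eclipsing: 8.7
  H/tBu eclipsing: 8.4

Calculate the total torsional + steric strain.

31.7 kJ/mol

This conformer (eclipsed): CN–H eclipsed, Br–tBu eclipsed, H–Ph eclipsed; 5.8 + 17.2 + 8.7 = 31.7 kJ/mol.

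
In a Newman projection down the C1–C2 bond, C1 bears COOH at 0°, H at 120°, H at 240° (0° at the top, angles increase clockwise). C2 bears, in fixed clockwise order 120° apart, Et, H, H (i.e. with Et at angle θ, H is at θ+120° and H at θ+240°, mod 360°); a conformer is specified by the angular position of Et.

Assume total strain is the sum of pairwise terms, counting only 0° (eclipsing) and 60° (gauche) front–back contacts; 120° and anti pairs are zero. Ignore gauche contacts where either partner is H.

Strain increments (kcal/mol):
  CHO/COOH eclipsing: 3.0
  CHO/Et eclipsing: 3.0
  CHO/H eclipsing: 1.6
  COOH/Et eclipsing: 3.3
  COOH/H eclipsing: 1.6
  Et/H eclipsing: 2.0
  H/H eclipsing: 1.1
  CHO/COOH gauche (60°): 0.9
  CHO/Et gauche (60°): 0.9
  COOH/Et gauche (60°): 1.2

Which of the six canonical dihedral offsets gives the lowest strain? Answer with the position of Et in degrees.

180°

Et at 0° (eclipsed): COOH–Et eclipsed, H–H eclipsed, H–H eclipsed; 3.3 + 1.1 + 1.1 = 5.5 kcal/mol.
Et at 60° (staggered): COOH–Et gauche; 1.2 = 1.2 kcal/mol.
Et at 120° (eclipsed): COOH–H eclipsed, H–Et eclipsed, H–H eclipsed; 1.6 + 2.0 + 1.1 = 4.7 kcal/mol.
Et at 180° (staggered): no non-H gauche contacts → 0.0 kcal/mol.
Et at 240° (eclipsed): COOH–H eclipsed, H–H eclipsed, H–Et eclipsed; 1.6 + 1.1 + 2.0 = 4.7 kcal/mol.
Et at 300° (staggered): COOH–Et gauche; 1.2 = 1.2 kcal/mol.
The minimum (0.0 kcal/mol) occurs with Et at 180°.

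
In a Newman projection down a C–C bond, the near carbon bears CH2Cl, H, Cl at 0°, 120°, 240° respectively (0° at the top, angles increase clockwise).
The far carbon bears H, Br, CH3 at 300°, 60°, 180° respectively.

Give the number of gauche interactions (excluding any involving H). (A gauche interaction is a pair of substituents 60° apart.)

2

Non-H gauche pairs: CH2Cl(0°)/Br(60°); Cl(240°)/CH3(180°) — 2 interactions.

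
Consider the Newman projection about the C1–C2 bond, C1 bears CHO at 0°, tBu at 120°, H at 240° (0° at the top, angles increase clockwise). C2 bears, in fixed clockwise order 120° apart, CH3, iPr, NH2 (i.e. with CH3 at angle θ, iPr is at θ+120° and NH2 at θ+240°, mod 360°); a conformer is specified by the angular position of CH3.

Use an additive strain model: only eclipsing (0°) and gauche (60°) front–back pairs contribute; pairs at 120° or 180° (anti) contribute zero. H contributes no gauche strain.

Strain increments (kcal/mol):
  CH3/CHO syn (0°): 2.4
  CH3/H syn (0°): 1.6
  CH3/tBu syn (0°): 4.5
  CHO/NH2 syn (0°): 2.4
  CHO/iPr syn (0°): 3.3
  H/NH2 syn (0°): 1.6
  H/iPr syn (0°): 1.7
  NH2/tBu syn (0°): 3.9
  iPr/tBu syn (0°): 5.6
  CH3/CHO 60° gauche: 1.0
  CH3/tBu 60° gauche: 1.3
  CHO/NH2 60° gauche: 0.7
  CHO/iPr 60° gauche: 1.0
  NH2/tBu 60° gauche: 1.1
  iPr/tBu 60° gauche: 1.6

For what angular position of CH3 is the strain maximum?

0°

CH3 at 0° (eclipsed): CHO(0°)/CH3(0°) eclipsed 2.4; tBu(120°)/iPr(120°) eclipsed 5.6; H(240°)/NH2(240°) eclipsed 1.6 → 9.6 kcal/mol.
CH3 at 60° (staggered): CHO(0°)/CH3(60°) gauche 1.0; CHO(0°)/NH2(300°) gauche 0.7; tBu(120°)/CH3(60°) gauche 1.3; tBu(120°)/iPr(180°) gauche 1.6 → 4.6 kcal/mol.
CH3 at 120° (eclipsed): CHO(0°)/NH2(0°) eclipsed 2.4; tBu(120°)/CH3(120°) eclipsed 4.5; H(240°)/iPr(240°) eclipsed 1.7 → 8.6 kcal/mol.
CH3 at 180° (staggered): CHO(0°)/iPr(300°) gauche 1.0; CHO(0°)/NH2(60°) gauche 0.7; tBu(120°)/CH3(180°) gauche 1.3; tBu(120°)/NH2(60°) gauche 1.1 → 4.1 kcal/mol.
CH3 at 240° (eclipsed): CHO(0°)/iPr(0°) eclipsed 3.3; tBu(120°)/NH2(120°) eclipsed 3.9; H(240°)/CH3(240°) eclipsed 1.6 → 8.8 kcal/mol.
CH3 at 300° (staggered): CHO(0°)/CH3(300°) gauche 1.0; CHO(0°)/iPr(60°) gauche 1.0; tBu(120°)/iPr(60°) gauche 1.6; tBu(120°)/NH2(180°) gauche 1.1 → 4.7 kcal/mol.
The maximum (9.6 kcal/mol) occurs with CH3 at 0°.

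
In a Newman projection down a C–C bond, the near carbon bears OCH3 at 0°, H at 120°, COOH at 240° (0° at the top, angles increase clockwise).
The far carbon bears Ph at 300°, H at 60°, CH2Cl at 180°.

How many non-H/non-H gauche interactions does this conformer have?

3

Non-H gauche pairs: OCH3(0°)/Ph(300°); COOH(240°)/Ph(300°); COOH(240°)/CH2Cl(180°) — 3 interactions.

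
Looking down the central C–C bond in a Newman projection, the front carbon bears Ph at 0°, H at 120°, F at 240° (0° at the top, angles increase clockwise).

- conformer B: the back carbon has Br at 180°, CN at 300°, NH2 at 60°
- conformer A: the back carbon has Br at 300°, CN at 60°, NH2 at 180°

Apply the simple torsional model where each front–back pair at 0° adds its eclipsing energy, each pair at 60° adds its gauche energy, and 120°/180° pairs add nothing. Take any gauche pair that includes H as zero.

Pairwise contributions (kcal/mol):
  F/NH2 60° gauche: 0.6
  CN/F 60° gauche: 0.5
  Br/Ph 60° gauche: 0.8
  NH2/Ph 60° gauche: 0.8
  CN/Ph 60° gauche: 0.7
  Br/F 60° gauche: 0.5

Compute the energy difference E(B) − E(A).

B is staggered. Ph at 0° is gauche with CN at 300° (0.7); Ph at 0° is gauche with NH2 at 60° (0.8); F at 240° is gauche with Br at 180° (0.5); F at 240° is gauche with CN at 300° (0.5). Total 2.5 kcal/mol.
A is staggered. Ph at 0° is gauche with Br at 300° (0.8); Ph at 0° is gauche with CN at 60° (0.7); F at 240° is gauche with Br at 300° (0.5); F at 240° is gauche with NH2 at 180° (0.6). Total 2.6 kcal/mol.
E(B) − E(A) = 2.5 − 2.6 = -0.1 kcal/mol.

-0.1 kcal/mol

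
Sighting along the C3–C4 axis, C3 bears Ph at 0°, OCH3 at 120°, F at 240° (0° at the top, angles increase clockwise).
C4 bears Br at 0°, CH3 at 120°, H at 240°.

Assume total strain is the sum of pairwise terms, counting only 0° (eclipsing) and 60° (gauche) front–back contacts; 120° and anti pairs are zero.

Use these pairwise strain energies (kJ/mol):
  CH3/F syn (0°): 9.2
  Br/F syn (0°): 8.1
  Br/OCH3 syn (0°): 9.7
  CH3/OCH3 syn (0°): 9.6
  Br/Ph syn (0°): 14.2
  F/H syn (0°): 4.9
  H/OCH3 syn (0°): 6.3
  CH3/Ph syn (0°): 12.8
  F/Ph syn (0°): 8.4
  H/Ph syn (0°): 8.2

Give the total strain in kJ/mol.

28.7 kJ/mol

This conformer is eclipsed. Ph at 0° is eclipsed with Br at 0° (14.2); OCH3 at 120° is eclipsed with CH3 at 120° (9.6); F at 240° is eclipsed with H at 240° (4.9). Total 28.7 kJ/mol.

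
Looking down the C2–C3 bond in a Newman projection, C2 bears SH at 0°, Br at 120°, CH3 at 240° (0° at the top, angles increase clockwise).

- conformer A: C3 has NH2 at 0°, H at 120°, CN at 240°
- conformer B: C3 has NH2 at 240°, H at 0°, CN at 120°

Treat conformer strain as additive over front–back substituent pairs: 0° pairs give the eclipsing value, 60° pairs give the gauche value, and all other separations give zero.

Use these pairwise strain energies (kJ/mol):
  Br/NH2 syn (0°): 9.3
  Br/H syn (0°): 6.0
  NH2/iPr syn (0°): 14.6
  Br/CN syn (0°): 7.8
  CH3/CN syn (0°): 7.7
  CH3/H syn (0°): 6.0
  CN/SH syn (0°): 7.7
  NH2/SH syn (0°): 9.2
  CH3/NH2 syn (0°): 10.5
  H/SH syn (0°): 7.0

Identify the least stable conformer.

A (eclipsed): SH–NH2 eclipsed, Br–H eclipsed, CH3–CN eclipsed; 9.2 + 6.0 + 7.7 = 22.9 kJ/mol.
B (eclipsed): SH–H eclipsed, Br–CN eclipsed, CH3–NH2 eclipsed; 7.0 + 7.8 + 10.5 = 25.3 kJ/mol.
B has the highest total (25.3 kJ/mol).

B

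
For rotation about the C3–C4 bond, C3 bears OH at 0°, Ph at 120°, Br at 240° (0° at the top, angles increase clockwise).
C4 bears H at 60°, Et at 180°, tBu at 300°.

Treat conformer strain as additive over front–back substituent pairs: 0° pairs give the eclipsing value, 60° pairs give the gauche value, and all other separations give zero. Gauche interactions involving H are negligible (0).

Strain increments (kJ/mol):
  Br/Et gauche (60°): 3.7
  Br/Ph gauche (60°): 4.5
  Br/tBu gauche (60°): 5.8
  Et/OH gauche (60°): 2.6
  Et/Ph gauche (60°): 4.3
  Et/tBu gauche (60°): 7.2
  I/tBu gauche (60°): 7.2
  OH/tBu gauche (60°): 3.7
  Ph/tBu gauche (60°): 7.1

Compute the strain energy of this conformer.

This conformer (staggered): OH(0°)/tBu(300°) gauche 3.7; Ph(120°)/Et(180°) gauche 4.3; Br(240°)/Et(180°) gauche 3.7; Br(240°)/tBu(300°) gauche 5.8 → 17.5 kJ/mol.

17.5 kJ/mol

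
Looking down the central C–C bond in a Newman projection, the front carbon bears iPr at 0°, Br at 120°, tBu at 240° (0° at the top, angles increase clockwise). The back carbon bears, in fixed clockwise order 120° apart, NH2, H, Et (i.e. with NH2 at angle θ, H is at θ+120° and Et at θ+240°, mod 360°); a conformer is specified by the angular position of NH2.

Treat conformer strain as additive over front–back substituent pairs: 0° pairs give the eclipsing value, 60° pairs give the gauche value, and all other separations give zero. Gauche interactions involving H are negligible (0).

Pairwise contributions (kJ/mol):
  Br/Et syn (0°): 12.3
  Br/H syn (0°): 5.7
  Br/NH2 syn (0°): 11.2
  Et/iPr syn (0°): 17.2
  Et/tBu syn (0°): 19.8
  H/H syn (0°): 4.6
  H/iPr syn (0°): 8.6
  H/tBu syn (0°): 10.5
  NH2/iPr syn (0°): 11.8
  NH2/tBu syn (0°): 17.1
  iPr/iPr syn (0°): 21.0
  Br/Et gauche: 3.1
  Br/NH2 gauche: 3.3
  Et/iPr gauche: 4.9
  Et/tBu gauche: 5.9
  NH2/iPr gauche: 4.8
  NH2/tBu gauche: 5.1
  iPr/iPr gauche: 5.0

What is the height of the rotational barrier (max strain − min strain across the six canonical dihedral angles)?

22.5 kJ/mol

NH2 at 0° is eclipsed. iPr at 0° is eclipsed with NH2 at 0° (11.8); Br at 120° is eclipsed with H at 120° (5.7); tBu at 240° is eclipsed with Et at 240° (19.8). Total 37.3 kJ/mol.
NH2 at 60° is staggered. iPr at 0° is gauche with NH2 at 60° (4.8); iPr at 0° is gauche with Et at 300° (4.9); Br at 120° is gauche with NH2 at 60° (3.3); tBu at 240° is gauche with Et at 300° (5.9). Total 18.9 kJ/mol.
NH2 at 120° is eclipsed. iPr at 0° is eclipsed with Et at 0° (17.2); Br at 120° is eclipsed with NH2 at 120° (11.2); tBu at 240° is eclipsed with H at 240° (10.5). Total 38.9 kJ/mol.
NH2 at 180° is staggered. iPr at 0° is gauche with Et at 60° (4.9); Br at 120° is gauche with NH2 at 180° (3.3); Br at 120° is gauche with Et at 60° (3.1); tBu at 240° is gauche with NH2 at 180° (5.1). Total 16.4 kJ/mol.
NH2 at 240° is eclipsed. iPr at 0° is eclipsed with H at 0° (8.6); Br at 120° is eclipsed with Et at 120° (12.3); tBu at 240° is eclipsed with NH2 at 240° (17.1). Total 38.0 kJ/mol.
NH2 at 300° is staggered. iPr at 0° is gauche with NH2 at 300° (4.8); Br at 120° is gauche with Et at 180° (3.1); tBu at 240° is gauche with NH2 at 300° (5.1); tBu at 240° is gauche with Et at 180° (5.9). Total 18.9 kJ/mol.
Max at 120° (38.9 kJ/mol), min at 180° (16.4 kJ/mol); barrier = 22.5 kJ/mol.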